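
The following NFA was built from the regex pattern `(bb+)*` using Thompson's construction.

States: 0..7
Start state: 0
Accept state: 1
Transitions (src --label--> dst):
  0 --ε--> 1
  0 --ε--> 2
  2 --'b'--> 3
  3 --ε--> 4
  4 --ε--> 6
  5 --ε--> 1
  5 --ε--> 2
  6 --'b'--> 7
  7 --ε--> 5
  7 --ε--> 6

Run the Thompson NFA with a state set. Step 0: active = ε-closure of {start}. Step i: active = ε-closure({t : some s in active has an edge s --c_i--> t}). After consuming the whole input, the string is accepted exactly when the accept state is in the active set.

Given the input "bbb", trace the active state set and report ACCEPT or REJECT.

start: ε-closure({0}) = {0,1,2}
'b' @ 1: {3,4,6}
'b' @ 2: {1,2,5,6,7}  [accepting]
'b' @ 3: {1,2,3,4,5,6,7}  [accepting]
final: {1,2,3,4,5,6,7}; accept 1 in set

Answer: ACCEPT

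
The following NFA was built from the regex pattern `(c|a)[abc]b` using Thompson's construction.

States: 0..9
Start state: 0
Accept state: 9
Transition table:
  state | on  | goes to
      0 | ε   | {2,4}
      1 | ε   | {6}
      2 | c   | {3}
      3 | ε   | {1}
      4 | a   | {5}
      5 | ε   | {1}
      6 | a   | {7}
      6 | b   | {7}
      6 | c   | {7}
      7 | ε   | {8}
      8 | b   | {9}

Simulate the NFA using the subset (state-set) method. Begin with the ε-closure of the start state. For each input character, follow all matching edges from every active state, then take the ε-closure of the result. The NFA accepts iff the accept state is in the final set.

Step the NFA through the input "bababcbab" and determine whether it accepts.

initial (ε-close {0}): {0,2,4}
'b' @ 1: {}  — state set empty
rest 'ababcbab' ignored (set empty)
end set {} — state 9 not in

Answer: REJECT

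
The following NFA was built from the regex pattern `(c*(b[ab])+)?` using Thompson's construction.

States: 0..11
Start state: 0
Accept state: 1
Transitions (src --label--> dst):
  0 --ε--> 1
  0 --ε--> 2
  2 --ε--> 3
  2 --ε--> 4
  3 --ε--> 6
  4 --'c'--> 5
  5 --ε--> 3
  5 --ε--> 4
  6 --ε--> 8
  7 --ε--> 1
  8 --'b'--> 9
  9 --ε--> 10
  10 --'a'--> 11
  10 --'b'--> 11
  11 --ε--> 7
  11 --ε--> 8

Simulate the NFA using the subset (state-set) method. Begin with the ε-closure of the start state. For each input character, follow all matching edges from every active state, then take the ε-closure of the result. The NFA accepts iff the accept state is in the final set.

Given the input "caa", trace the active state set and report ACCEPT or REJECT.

Answer: REJECT

Trace:
initial (ε-close {0}): {0,1,2,3,4,6,8}
'c' @ 1: {3,4,5,6,8}
'a' @ 2: {}  — dead — no transitions
rest 'a' ignored (set empty)
after full input: {}  (accept=1 not in)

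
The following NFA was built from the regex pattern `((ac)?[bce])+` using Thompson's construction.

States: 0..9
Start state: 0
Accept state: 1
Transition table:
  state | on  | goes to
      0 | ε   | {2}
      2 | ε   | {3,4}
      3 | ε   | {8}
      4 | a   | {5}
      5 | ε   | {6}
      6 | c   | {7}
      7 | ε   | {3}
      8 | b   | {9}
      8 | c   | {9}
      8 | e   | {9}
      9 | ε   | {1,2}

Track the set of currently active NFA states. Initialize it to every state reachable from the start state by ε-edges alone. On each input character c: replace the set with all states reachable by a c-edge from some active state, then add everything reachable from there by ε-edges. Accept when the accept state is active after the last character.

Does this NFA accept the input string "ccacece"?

Answer: ACCEPT

Trace:
S₀ = ε-closure({0}) = {0,2,3,4,8}
'c' @ 1: {1,2,3,4,8,9}  [accepting]
'c' @ 2: {1,2,3,4,8,9}  [accepting]
'a' @ 3: {5,6}
'c' @ 4: {3,7,8}
'e' @ 5: {1,2,3,4,8,9}  [accepting]
'c' @ 6: {1,2,3,4,8,9}  [accepting]
'e' @ 7: {1,2,3,4,8,9}  [accepting]
final: {1,2,3,4,8,9}; accept 1 in set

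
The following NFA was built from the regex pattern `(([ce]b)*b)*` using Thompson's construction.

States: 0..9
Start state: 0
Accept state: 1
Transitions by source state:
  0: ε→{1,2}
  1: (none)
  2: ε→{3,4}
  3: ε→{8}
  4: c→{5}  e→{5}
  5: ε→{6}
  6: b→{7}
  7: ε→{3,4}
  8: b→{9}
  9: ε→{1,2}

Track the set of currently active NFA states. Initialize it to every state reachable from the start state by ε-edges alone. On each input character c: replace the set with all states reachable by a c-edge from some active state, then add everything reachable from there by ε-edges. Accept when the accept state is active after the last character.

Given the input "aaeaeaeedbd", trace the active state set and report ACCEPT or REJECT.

S₀ = ε-closure({0}) = {0,1,2,3,4,8}
'a' @ 1: {}  — state set empty
rest 'aeaeaeedbd' ignored (set empty)
end set {} — state 1 not in

Answer: REJECT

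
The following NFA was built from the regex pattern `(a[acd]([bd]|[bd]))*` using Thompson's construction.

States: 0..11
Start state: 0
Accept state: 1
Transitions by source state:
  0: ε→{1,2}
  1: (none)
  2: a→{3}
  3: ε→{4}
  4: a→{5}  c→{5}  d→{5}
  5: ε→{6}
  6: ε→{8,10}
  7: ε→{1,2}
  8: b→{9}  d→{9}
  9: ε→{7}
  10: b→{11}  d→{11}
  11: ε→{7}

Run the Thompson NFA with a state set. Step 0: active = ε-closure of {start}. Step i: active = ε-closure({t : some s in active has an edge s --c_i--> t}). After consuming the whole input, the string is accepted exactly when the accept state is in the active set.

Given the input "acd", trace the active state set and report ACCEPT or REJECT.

start: ε-closure({0}) = {0,1,2}
'a' @ 1: {3,4}
'c' @ 2: {5,6,8,10}
'd' @ 3: {1,2,7,9,11}  [accepting]
final: {1,2,7,9,11}; accept 1 in set

Answer: ACCEPT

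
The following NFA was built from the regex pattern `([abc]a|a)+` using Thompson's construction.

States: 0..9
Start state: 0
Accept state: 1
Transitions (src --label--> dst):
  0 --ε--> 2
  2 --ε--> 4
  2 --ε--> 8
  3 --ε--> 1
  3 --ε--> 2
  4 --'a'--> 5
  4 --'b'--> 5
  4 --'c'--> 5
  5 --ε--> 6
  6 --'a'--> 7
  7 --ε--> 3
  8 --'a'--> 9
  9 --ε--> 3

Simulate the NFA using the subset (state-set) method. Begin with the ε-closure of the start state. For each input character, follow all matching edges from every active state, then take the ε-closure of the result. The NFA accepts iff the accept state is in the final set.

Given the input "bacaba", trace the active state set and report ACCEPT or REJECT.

start: ε-closure({0}) = {0,2,4,8}
'b' @ 1: {5,6}
'a' @ 2: {1,2,3,4,7,8}  [accepting]
'c' @ 3: {5,6}
'a' @ 4: {1,2,3,4,7,8}  [accepting]
'b' @ 5: {5,6}
'a' @ 6: {1,2,3,4,7,8}  [accepting]
after full input: {1,2,3,4,7,8}  (accept=1 in)

Answer: ACCEPT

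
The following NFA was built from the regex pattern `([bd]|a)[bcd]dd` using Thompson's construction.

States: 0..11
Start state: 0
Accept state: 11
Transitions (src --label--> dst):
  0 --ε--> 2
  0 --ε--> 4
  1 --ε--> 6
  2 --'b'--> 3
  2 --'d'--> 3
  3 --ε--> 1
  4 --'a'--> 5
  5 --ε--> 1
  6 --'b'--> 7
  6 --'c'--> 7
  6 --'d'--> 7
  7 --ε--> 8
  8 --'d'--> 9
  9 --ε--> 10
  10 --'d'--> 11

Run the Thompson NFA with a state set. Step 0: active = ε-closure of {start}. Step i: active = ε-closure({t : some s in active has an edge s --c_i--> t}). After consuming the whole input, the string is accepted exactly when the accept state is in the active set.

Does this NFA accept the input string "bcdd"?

S₀ = ε-closure({0}) = {0,2,4}
'b' @ 1: {1,3,6}
'c' @ 2: {7,8}
'd' @ 3: {9,10}
'd' @ 4: {11}  (accept∈set)
end set {11} — state 11 in

Answer: ACCEPT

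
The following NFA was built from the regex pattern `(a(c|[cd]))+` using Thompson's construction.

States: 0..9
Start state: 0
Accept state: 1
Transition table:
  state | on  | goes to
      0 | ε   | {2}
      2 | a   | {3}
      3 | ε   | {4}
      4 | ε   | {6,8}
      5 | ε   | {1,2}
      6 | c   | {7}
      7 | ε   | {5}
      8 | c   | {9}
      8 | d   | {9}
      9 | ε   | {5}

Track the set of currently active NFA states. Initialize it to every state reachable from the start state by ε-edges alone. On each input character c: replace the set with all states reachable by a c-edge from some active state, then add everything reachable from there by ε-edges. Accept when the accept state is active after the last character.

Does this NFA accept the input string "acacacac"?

Answer: ACCEPT

Derivation:
S₀ = ε-closure({0}) = {0,2}
'a' @ 1: {3,4,6,8}
'c' @ 2: {1,2,5,7,9}  [accepting]
'a' @ 3: {3,4,6,8}
'c' @ 4: {1,2,5,7,9}  [accepting]
'a' @ 5: {3,4,6,8}
'c' @ 6: {1,2,5,7,9}  [accepting]
'a' @ 7: {3,4,6,8}
'c' @ 8: {1,2,5,7,9}  [accepting]
after full input: {1,2,5,7,9}  (accept=1 in)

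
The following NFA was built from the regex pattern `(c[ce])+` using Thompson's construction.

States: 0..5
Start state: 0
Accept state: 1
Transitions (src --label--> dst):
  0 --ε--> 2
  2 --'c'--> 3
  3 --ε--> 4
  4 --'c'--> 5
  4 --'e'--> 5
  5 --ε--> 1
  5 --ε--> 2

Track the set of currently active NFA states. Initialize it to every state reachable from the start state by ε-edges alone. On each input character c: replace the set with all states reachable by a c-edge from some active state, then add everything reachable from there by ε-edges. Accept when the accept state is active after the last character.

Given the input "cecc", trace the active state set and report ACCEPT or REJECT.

Answer: ACCEPT

Derivation:
S₀ = ε-closure({0}) = {0,2}
'c' @ 1: {3,4}
'e' @ 2: {1,2,5}  (accept∈set)
'c' @ 3: {3,4}
'c' @ 4: {1,2,5}  (accept∈set)
after full input: {1,2,5}  (accept=1 in)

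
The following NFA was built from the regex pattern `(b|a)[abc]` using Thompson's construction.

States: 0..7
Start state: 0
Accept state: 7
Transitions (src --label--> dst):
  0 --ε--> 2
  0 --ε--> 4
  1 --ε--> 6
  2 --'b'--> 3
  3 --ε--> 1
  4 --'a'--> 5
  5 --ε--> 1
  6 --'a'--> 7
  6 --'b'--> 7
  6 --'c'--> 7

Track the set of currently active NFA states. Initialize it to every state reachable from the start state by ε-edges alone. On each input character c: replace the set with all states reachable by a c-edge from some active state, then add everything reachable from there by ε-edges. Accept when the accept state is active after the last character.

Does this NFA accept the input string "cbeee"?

Answer: REJECT

Derivation:
S₀ = ε-closure({0}) = {0,2,4}
'c' @ 1: {}  — dead — no transitions
rest 'beee' ignored (set empty)
after full input: {}  (accept=7 not in)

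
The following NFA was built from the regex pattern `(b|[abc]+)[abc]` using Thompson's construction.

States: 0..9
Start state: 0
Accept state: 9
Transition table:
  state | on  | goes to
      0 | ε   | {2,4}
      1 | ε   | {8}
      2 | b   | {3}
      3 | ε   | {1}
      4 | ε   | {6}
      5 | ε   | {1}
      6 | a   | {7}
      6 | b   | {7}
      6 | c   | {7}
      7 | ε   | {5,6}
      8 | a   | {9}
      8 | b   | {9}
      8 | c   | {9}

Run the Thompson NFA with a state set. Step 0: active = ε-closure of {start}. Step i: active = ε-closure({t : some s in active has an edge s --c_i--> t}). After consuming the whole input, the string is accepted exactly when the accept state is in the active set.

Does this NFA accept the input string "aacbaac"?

S₀ = ε-closure({0}) = {0,2,4,6}
'a' @ 1: {1,5,6,7,8}
'a' @ 2: {1,5,6,7,8,9}  [accepting]
'c' @ 3: {1,5,6,7,8,9}  [accepting]
'b' @ 4: {1,5,6,7,8,9}  [accepting]
'a' @ 5: {1,5,6,7,8,9}  [accepting]
'a' @ 6: {1,5,6,7,8,9}  [accepting]
'c' @ 7: {1,5,6,7,8,9}  [accepting]
end set {1,5,6,7,8,9} — state 9 in

Answer: ACCEPT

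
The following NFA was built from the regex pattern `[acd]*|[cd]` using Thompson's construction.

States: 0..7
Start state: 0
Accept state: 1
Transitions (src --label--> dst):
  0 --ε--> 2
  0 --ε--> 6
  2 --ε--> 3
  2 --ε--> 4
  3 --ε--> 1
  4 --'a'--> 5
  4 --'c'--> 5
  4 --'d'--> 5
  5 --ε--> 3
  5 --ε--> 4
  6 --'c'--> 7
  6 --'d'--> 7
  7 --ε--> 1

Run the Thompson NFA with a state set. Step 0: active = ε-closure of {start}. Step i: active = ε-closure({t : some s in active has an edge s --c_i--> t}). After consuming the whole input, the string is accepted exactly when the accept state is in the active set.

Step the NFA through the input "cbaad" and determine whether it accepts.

Answer: REJECT

Derivation:
S₀ = ε-closure({0}) = {0,1,2,3,4,6}
'c' @ 1: {1,3,4,5,7}  ✓accept
'b' @ 2: {}  — state set empty
rest 'aad' ignored (set empty)
after full input: {}  (accept=1 not in)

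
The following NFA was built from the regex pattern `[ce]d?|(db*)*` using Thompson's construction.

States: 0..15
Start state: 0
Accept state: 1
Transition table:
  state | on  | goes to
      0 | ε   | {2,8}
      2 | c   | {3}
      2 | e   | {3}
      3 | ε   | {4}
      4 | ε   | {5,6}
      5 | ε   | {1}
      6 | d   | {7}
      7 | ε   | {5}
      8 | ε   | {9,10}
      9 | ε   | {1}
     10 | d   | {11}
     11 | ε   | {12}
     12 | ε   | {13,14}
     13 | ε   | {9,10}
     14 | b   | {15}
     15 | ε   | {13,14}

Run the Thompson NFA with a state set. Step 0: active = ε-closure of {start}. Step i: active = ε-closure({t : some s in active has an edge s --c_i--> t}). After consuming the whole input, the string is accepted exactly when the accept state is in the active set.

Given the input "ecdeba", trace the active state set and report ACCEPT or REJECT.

initial (ε-close {0}): {0,1,2,8,9,10}
'e' @ 1: {1,3,4,5,6}  ✓accept
'c' @ 2: {}  — no active states
rest 'deba' ignored (set empty)
final: {}; accept 1 not in set

Answer: REJECT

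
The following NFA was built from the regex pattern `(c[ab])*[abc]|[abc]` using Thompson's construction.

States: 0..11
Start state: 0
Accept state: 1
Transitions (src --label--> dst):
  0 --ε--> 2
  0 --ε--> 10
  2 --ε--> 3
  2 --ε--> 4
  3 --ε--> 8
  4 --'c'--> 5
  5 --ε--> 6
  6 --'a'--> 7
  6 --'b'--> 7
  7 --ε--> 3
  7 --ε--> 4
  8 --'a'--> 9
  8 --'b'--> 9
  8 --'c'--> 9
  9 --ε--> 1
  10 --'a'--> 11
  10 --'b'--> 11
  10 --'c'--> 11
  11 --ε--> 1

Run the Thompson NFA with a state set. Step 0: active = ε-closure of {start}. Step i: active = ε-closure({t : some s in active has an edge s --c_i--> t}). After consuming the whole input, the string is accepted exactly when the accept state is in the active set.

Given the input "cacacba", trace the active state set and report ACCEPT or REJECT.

initial (ε-close {0}): {0,2,3,4,8,10}
'c' @ 1: {1,5,6,9,11}  [accepting]
'a' @ 2: {3,4,7,8}
'c' @ 3: {1,5,6,9}  [accepting]
'a' @ 4: {3,4,7,8}
'c' @ 5: {1,5,6,9}  [accepting]
'b' @ 6: {3,4,7,8}
'a' @ 7: {1,9}  [accepting]
final: {1,9}; accept 1 in set

Answer: ACCEPT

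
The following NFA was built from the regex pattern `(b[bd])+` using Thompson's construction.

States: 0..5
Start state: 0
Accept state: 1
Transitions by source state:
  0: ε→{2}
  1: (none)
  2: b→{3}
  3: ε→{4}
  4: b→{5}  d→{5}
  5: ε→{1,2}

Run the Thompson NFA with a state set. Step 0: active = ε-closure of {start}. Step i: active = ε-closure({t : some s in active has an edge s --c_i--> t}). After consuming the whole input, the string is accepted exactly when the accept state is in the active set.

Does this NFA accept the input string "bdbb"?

Answer: ACCEPT

Derivation:
S₀ = ε-closure({0}) = {0,2}
'b' @ 1: {3,4}
'd' @ 2: {1,2,5}  [accepting]
'b' @ 3: {3,4}
'b' @ 4: {1,2,5}  [accepting]
end set {1,2,5} — state 1 in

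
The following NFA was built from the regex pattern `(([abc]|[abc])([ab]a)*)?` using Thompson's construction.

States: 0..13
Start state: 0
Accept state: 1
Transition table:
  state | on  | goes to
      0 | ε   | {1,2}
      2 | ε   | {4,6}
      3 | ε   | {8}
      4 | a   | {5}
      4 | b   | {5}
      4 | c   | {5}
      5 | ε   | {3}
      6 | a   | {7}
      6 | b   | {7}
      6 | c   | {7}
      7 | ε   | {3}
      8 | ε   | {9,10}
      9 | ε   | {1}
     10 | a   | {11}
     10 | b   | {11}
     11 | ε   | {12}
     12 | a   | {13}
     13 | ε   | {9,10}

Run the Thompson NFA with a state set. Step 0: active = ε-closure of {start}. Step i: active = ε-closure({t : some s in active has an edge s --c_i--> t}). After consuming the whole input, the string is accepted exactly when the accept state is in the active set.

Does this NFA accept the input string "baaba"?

Answer: ACCEPT

Trace:
S₀ = ε-closure({0}) = {0,1,2,4,6}
'b' @ 1: {1,3,5,7,8,9,10}  [accepting]
'a' @ 2: {11,12}
'a' @ 3: {1,9,10,13}  [accepting]
'b' @ 4: {11,12}
'a' @ 5: {1,9,10,13}  [accepting]
end set {1,9,10,13} — state 1 in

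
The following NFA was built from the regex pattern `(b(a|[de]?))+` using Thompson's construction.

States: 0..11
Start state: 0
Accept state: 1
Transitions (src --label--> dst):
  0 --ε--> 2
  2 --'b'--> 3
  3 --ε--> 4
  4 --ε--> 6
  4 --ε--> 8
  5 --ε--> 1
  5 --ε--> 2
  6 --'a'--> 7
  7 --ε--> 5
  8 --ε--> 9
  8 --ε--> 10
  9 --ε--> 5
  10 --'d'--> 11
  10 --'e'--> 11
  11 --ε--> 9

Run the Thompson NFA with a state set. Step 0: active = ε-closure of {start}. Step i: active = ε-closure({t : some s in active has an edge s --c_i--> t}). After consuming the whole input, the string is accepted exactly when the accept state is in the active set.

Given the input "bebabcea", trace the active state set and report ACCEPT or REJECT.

initial (ε-close {0}): {0,2}
'b' @ 1: {1,2,3,4,5,6,8,9,10}  (accept∈set)
'e' @ 2: {1,2,5,9,11}  (accept∈set)
'b' @ 3: {1,2,3,4,5,6,8,9,10}  (accept∈set)
'a' @ 4: {1,2,5,7}  (accept∈set)
'b' @ 5: {1,2,3,4,5,6,8,9,10}  (accept∈set)
'c' @ 6: {}  — state set empty
rest 'ea' ignored (set empty)
after full input: {}  (accept=1 not in)

Answer: REJECT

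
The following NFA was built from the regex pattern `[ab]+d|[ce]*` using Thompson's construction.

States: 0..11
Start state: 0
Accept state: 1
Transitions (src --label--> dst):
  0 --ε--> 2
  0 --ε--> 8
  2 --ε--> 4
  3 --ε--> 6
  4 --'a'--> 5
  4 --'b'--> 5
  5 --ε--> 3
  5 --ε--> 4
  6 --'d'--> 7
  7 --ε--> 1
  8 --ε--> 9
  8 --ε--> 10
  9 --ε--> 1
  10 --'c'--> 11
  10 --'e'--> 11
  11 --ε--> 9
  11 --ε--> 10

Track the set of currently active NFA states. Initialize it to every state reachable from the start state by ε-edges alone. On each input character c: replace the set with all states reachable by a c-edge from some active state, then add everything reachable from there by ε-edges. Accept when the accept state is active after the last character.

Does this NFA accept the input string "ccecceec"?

initial (ε-close {0}): {0,1,2,4,8,9,10}
'c' @ 1: {1,9,10,11}  ✓accept
'c' @ 2: {1,9,10,11}  ✓accept
'e' @ 3: {1,9,10,11}  ✓accept
'c' @ 4: {1,9,10,11}  ✓accept
'c' @ 5: {1,9,10,11}  ✓accept
'e' @ 6: {1,9,10,11}  ✓accept
'e' @ 7: {1,9,10,11}  ✓accept
'c' @ 8: {1,9,10,11}  ✓accept
after full input: {1,9,10,11}  (accept=1 in)

Answer: ACCEPT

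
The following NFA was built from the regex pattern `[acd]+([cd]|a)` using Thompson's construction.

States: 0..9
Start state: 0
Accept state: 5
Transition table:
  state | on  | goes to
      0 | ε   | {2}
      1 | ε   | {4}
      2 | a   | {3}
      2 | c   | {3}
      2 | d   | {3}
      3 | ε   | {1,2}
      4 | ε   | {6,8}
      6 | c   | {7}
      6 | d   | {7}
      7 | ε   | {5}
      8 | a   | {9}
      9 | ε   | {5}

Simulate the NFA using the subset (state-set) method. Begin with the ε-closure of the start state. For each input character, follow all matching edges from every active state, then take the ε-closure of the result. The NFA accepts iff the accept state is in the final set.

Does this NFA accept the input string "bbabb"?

initial (ε-close {0}): {0,2}
'b' @ 1: {}  — dead — no transitions
rest 'babb' ignored (set empty)
final: {}; accept 5 not in set

Answer: REJECT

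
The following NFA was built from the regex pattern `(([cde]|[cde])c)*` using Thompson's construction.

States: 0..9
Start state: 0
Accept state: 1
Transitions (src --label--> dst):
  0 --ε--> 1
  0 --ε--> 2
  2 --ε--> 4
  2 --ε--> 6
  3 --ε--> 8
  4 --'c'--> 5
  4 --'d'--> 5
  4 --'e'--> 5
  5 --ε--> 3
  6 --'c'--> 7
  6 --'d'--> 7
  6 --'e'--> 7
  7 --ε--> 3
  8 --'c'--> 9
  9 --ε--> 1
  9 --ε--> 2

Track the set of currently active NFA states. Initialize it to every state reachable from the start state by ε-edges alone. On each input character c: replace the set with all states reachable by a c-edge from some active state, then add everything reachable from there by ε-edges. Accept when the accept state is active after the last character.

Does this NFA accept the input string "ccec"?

Answer: ACCEPT

Steps:
S₀ = ε-closure({0}) = {0,1,2,4,6}
'c' @ 1: {3,5,7,8}
'c' @ 2: {1,2,4,6,9}  ✓accept
'e' @ 3: {3,5,7,8}
'c' @ 4: {1,2,4,6,9}  ✓accept
end set {1,2,4,6,9} — state 1 in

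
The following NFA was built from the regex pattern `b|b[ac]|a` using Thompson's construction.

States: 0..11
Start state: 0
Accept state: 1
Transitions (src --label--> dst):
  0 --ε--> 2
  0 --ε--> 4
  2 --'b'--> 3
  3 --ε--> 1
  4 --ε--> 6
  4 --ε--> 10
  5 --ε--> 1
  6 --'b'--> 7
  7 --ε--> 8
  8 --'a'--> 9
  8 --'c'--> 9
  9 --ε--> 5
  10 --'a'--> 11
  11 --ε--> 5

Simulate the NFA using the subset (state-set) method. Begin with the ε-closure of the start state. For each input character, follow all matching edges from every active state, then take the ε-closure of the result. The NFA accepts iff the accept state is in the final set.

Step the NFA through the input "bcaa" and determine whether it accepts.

S₀ = ε-closure({0}) = {0,2,4,6,10}
'b' @ 1: {1,3,7,8}  (accept∈set)
'c' @ 2: {1,5,9}  (accept∈set)
'a' @ 3: {}  — no active states
rest 'a' ignored (set empty)
end set {} — state 1 not in

Answer: REJECT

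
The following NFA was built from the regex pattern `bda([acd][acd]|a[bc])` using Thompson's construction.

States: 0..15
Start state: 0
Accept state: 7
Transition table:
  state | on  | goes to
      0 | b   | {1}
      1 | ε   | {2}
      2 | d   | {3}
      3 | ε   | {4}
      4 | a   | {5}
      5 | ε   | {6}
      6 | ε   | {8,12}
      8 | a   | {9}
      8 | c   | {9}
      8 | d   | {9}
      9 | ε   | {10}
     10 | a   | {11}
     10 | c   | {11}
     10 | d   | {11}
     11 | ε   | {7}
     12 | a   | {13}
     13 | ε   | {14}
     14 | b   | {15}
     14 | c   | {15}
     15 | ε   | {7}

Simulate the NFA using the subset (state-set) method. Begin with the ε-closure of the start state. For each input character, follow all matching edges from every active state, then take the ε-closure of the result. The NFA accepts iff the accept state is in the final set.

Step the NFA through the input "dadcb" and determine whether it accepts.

Answer: REJECT

Trace:
initial (ε-close {0}): {0}
'd' @ 1: {}  — state set empty
rest 'adcb' ignored (set empty)
end set {} — state 7 not in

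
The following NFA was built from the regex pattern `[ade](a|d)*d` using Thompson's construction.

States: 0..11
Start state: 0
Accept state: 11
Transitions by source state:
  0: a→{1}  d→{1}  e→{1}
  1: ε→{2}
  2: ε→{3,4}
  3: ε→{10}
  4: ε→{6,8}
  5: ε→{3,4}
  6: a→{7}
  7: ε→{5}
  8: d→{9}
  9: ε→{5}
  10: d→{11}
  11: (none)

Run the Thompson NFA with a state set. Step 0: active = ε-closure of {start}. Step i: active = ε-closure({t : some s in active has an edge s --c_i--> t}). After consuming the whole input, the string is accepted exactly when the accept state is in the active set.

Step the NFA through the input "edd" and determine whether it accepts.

Answer: ACCEPT

Steps:
initial (ε-close {0}): {0}
'e' @ 1: {1,2,3,4,6,8,10}
'd' @ 2: {3,4,5,6,8,9,10,11}  (accept∈set)
'd' @ 3: {3,4,5,6,8,9,10,11}  (accept∈set)
end set {3,4,5,6,8,9,10,11} — state 11 in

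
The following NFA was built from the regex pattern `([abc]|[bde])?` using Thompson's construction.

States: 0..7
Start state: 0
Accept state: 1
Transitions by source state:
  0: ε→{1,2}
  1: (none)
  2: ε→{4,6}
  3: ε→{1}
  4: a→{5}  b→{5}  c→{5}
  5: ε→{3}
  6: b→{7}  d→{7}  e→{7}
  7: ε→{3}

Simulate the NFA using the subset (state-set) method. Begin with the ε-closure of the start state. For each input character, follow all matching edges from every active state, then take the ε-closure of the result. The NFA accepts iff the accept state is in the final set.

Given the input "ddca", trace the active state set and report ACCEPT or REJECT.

initial (ε-close {0}): {0,1,2,4,6}
'd' @ 1: {1,3,7}  [accepting]
'd' @ 2: {}  — state set empty
rest 'ca' ignored (set empty)
after full input: {}  (accept=1 not in)

Answer: REJECT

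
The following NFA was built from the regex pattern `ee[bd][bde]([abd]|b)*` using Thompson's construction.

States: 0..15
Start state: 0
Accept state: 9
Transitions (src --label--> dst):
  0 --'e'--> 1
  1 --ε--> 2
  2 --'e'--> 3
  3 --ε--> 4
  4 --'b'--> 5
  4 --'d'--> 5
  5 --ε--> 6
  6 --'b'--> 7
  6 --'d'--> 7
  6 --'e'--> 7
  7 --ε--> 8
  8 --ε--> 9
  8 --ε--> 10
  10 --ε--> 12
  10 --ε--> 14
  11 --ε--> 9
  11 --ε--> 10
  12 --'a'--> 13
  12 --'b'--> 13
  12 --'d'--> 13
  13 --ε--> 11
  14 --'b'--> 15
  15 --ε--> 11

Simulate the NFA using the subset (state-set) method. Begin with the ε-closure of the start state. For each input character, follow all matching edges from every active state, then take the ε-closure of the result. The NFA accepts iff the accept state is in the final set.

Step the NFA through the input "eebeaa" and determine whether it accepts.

Answer: ACCEPT

Steps:
initial (ε-close {0}): {0}
'e' @ 1: {1,2}
'e' @ 2: {3,4}
'b' @ 3: {5,6}
'e' @ 4: {7,8,9,10,12,14}  (accept∈set)
'a' @ 5: {9,10,11,12,13,14}  (accept∈set)
'a' @ 6: {9,10,11,12,13,14}  (accept∈set)
final: {9,10,11,12,13,14}; accept 9 in set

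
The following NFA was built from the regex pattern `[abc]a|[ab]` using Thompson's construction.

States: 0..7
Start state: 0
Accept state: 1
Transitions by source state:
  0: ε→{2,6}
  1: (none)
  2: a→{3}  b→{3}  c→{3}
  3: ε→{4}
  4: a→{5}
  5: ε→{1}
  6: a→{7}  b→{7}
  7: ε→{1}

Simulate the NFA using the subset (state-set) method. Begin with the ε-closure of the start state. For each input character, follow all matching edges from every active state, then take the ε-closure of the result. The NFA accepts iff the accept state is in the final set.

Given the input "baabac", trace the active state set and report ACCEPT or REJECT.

S₀ = ε-closure({0}) = {0,2,6}
'b' @ 1: {1,3,4,7}  [accepting]
'a' @ 2: {1,5}  [accepting]
'a' @ 3: {}  — no active states
rest 'bac' ignored (set empty)
final: {}; accept 1 not in set

Answer: REJECT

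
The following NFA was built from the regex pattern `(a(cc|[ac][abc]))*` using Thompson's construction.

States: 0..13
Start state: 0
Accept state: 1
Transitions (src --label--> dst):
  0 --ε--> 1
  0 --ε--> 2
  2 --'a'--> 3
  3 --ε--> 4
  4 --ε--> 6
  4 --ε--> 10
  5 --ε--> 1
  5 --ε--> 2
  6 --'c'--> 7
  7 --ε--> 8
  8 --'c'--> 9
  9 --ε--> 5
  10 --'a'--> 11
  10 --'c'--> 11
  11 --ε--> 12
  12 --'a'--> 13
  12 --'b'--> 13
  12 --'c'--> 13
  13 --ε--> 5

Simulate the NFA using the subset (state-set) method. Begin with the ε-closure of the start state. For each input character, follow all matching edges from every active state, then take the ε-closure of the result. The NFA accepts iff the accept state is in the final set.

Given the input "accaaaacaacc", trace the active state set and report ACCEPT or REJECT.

Answer: ACCEPT

Trace:
S₀ = ε-closure({0}) = {0,1,2}
'a' @ 1: {3,4,6,10}
'c' @ 2: {7,8,11,12}
'c' @ 3: {1,2,5,9,13}  (accept∈set)
'a' @ 4: {3,4,6,10}
'a' @ 5: {11,12}
'a' @ 6: {1,2,5,13}  (accept∈set)
'a' @ 7: {3,4,6,10}
'c' @ 8: {7,8,11,12}
'a' @ 9: {1,2,5,13}  (accept∈set)
'a' @ 10: {3,4,6,10}
'c' @ 11: {7,8,11,12}
'c' @ 12: {1,2,5,9,13}  (accept∈set)
after full input: {1,2,5,9,13}  (accept=1 in)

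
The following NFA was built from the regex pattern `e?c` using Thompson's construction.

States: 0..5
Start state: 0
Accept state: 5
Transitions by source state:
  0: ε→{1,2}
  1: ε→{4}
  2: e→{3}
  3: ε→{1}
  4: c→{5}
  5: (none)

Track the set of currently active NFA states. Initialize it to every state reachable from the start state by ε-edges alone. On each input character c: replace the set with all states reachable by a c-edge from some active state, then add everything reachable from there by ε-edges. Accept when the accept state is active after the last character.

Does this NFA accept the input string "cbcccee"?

Answer: REJECT

Steps:
initial (ε-close {0}): {0,1,2,4}
'c' @ 1: {5}  [accepting]
'b' @ 2: {}  — state set empty
rest 'cccee' ignored (set empty)
end set {} — state 5 not in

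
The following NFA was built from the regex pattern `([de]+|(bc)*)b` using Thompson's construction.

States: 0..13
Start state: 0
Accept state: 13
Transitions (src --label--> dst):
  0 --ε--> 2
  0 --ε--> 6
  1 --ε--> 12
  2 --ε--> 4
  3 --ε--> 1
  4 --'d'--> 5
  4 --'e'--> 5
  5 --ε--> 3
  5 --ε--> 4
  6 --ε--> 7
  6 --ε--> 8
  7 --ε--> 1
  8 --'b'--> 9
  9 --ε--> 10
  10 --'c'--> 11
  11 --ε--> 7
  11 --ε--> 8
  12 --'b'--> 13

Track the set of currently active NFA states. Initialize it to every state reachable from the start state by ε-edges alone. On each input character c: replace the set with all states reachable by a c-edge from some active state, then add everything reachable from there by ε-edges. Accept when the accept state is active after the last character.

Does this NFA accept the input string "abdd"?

Answer: REJECT

Derivation:
start: ε-closure({0}) = {0,1,2,4,6,7,8,12}
'a' @ 1: {}  — state set empty
rest 'bdd' ignored (set empty)
end set {} — state 13 not in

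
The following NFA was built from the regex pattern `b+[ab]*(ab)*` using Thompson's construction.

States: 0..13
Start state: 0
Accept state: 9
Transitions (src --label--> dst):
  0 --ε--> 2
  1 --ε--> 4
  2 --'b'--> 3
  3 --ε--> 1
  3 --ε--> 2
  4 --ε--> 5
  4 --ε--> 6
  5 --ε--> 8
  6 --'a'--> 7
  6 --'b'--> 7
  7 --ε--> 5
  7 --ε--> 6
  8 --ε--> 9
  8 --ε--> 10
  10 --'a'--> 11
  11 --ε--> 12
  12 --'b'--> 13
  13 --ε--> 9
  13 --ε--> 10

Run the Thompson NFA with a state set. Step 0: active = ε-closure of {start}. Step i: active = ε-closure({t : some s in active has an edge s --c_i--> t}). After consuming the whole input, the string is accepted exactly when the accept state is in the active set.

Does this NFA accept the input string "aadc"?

Answer: REJECT

Trace:
start: ε-closure({0}) = {0,2}
'a' @ 1: {}  — state set empty
rest 'adc' ignored (set empty)
end set {} — state 9 not in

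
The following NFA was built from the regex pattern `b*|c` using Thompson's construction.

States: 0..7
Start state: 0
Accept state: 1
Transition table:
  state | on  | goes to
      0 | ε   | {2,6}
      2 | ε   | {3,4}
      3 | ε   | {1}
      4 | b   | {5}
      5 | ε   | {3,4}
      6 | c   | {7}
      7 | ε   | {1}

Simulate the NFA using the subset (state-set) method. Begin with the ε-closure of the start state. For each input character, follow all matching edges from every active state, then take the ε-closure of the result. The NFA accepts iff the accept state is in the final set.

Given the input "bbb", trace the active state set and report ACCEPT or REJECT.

S₀ = ε-closure({0}) = {0,1,2,3,4,6}
'b' @ 1: {1,3,4,5}  (accept∈set)
'b' @ 2: {1,3,4,5}  (accept∈set)
'b' @ 3: {1,3,4,5}  (accept∈set)
after full input: {1,3,4,5}  (accept=1 in)

Answer: ACCEPT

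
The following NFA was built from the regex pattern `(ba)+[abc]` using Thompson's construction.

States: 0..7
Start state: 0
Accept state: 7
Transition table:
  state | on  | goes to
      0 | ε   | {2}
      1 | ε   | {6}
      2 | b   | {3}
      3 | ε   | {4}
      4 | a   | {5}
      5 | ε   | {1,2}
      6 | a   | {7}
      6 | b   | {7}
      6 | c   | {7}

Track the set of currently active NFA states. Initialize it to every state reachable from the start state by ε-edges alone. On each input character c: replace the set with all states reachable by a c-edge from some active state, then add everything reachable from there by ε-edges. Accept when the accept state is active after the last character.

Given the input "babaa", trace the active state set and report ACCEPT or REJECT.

start: ε-closure({0}) = {0,2}
'b' @ 1: {3,4}
'a' @ 2: {1,2,5,6}
'b' @ 3: {3,4,7}  (accept∈set)
'a' @ 4: {1,2,5,6}
'a' @ 5: {7}  (accept∈set)
after full input: {7}  (accept=7 in)

Answer: ACCEPT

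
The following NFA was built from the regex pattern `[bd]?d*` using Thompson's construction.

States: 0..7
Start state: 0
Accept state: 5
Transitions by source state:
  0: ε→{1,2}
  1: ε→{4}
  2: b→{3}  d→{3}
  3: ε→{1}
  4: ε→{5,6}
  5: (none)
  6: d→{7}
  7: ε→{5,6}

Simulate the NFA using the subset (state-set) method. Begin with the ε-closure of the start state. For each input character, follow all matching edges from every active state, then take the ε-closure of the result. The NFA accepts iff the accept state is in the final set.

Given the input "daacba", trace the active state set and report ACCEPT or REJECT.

start: ε-closure({0}) = {0,1,2,4,5,6}
'd' @ 1: {1,3,4,5,6,7}  (accept∈set)
'a' @ 2: {}  — state set empty
rest 'acba' ignored (set empty)
end set {} — state 5 not in

Answer: REJECT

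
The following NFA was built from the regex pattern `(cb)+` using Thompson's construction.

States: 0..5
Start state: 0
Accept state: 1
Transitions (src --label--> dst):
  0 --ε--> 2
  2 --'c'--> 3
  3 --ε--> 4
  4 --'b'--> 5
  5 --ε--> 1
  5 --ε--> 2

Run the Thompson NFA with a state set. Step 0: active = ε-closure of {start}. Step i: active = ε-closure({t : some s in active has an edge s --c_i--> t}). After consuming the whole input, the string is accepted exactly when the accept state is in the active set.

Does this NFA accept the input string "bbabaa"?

S₀ = ε-closure({0}) = {0,2}
'b' @ 1: {}  — dead — no transitions
rest 'babaa' ignored (set empty)
after full input: {}  (accept=1 not in)

Answer: REJECT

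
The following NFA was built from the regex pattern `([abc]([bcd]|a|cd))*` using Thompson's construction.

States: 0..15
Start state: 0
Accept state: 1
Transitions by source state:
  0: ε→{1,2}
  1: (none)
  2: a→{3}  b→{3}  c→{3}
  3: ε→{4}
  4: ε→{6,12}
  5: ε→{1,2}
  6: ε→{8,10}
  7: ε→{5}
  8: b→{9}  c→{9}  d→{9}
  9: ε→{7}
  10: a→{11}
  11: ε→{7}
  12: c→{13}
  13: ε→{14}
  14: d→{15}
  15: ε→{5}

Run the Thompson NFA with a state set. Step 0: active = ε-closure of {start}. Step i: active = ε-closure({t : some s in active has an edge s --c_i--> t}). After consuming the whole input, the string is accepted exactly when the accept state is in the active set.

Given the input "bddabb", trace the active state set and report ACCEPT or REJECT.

start: ε-closure({0}) = {0,1,2}
'b' @ 1: {3,4,6,8,10,12}
'd' @ 2: {1,2,5,7,9}  [accepting]
'd' @ 3: {}  — no active states
rest 'abb' ignored (set empty)
final: {}; accept 1 not in set

Answer: REJECT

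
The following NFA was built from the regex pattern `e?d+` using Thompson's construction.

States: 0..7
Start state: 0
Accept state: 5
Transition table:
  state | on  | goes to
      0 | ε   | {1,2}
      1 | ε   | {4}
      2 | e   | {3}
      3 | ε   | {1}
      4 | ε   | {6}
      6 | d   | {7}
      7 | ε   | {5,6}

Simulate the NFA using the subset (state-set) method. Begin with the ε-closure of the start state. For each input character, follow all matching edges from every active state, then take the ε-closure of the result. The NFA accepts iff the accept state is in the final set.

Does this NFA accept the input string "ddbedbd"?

initial (ε-close {0}): {0,1,2,4,6}
'd' @ 1: {5,6,7}  (accept∈set)
'd' @ 2: {5,6,7}  (accept∈set)
'b' @ 3: {}  — dead — no transitions
rest 'edbd' ignored (set empty)
final: {}; accept 5 not in set

Answer: REJECT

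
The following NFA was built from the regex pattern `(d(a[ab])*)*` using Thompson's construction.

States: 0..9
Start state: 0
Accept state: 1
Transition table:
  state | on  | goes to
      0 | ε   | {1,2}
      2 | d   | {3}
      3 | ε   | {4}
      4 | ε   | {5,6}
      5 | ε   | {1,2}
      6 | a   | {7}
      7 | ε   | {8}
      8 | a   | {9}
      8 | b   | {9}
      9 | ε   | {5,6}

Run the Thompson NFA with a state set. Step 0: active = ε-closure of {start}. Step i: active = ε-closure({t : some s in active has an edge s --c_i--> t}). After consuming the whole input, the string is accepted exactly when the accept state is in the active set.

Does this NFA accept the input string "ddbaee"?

initial (ε-close {0}): {0,1,2}
'd' @ 1: {1,2,3,4,5,6}  ✓accept
'd' @ 2: {1,2,3,4,5,6}  ✓accept
'b' @ 3: {}  — no active states
rest 'aee' ignored (set empty)
end set {} — state 1 not in

Answer: REJECT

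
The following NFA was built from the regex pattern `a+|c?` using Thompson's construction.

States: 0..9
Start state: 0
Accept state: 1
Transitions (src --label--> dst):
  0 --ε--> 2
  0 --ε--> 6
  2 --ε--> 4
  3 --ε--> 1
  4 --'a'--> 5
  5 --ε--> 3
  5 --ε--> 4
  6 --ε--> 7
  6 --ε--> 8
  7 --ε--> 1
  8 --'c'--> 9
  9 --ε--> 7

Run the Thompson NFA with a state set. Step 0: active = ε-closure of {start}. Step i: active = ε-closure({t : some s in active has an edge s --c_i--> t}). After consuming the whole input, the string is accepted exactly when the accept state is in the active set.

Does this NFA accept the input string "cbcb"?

Answer: REJECT

Derivation:
initial (ε-close {0}): {0,1,2,4,6,7,8}
'c' @ 1: {1,7,9}  ✓accept
'b' @ 2: {}  — no active states
rest 'cb' ignored (set empty)
end set {} — state 1 not in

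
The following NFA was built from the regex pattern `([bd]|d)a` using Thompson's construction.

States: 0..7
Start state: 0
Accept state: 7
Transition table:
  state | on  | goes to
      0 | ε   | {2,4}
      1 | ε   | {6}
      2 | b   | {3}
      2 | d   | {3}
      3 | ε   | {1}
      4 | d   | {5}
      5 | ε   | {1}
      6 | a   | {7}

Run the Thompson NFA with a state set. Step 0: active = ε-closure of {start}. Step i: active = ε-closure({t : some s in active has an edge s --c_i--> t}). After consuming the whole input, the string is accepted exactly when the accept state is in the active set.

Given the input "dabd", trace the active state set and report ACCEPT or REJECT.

S₀ = ε-closure({0}) = {0,2,4}
'd' @ 1: {1,3,5,6}
'a' @ 2: {7}  (accept∈set)
'b' @ 3: {}  — no active states
rest 'd' ignored (set empty)
end set {} — state 7 not in

Answer: REJECT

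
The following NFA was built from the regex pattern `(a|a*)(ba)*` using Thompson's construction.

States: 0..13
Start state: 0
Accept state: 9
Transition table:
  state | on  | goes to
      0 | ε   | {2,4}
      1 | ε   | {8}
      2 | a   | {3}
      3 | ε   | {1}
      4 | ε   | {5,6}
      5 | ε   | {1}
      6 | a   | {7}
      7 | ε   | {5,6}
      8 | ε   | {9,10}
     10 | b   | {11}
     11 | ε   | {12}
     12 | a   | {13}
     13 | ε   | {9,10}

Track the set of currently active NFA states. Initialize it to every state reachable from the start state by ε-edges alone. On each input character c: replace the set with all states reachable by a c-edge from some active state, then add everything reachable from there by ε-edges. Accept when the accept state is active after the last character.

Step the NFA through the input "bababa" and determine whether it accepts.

Answer: ACCEPT

Steps:
start: ε-closure({0}) = {0,1,2,4,5,6,8,9,10}
'b' @ 1: {11,12}
'a' @ 2: {9,10,13}  (accept∈set)
'b' @ 3: {11,12}
'a' @ 4: {9,10,13}  (accept∈set)
'b' @ 5: {11,12}
'a' @ 6: {9,10,13}  (accept∈set)
after full input: {9,10,13}  (accept=9 in)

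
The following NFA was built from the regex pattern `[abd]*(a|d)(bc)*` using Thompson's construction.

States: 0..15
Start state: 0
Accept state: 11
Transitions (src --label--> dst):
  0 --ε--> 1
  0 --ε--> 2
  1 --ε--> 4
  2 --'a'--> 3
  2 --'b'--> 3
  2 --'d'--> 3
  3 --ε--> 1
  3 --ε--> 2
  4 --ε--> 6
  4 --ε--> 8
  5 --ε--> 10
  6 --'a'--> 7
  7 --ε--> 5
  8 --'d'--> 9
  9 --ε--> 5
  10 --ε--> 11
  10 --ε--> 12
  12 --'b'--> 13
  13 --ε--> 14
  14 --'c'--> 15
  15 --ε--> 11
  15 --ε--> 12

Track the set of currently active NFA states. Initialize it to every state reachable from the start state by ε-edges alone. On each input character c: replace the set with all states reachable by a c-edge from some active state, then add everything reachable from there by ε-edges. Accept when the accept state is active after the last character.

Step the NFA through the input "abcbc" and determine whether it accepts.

initial (ε-close {0}): {0,1,2,4,6,8}
'a' @ 1: {1,2,3,4,5,6,7,8,10,11,12}  ✓accept
'b' @ 2: {1,2,3,4,6,8,13,14}
'c' @ 3: {11,12,15}  ✓accept
'b' @ 4: {13,14}
'c' @ 5: {11,12,15}  ✓accept
after full input: {11,12,15}  (accept=11 in)

Answer: ACCEPT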